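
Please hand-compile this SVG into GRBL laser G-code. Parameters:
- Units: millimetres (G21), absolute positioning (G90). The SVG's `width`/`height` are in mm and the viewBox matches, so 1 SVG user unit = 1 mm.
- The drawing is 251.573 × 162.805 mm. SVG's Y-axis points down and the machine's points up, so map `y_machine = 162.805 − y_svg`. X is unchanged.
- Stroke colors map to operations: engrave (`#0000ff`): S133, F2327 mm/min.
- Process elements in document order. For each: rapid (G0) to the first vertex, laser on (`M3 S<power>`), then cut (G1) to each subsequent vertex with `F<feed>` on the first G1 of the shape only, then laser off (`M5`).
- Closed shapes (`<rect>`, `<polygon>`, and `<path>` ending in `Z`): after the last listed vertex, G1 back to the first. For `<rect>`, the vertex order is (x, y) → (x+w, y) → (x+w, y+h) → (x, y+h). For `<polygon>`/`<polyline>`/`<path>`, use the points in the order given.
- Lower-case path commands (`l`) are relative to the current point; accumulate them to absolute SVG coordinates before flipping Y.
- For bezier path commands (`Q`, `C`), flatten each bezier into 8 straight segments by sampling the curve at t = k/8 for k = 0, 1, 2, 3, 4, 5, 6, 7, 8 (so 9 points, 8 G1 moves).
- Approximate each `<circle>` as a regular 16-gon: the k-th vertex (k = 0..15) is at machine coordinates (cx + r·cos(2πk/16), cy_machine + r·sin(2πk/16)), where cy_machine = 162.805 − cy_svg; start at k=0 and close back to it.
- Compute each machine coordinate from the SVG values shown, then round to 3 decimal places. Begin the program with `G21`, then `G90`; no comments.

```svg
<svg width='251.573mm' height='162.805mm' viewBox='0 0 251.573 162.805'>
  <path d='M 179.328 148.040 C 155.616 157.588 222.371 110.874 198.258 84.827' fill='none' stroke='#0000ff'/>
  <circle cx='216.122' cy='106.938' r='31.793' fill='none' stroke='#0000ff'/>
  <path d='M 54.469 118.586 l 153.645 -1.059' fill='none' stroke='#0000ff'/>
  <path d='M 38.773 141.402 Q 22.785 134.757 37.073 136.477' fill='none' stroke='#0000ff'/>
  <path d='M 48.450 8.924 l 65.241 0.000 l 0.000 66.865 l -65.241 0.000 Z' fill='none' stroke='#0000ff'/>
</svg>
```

G21
G90
G0 X179.328 Y14.765
M3 S133
G1 X174.322 Y13.672 F2327
G1 X175.673 Y16.951
G1 X181.255 Y23.702
G1 X188.943 Y33.023
G1 X196.613 Y44.013
G1 X202.138 Y55.770
G1 X203.395 Y67.392
G1 X198.258 Y77.978
M5
G0 X247.915 Y55.867
M3 S133
G1 X245.495 Y68.034 F2327
G1 X238.603 Y78.348
G1 X228.289 Y85.240
G1 X216.122 Y87.660
G1 X203.955 Y85.240
G1 X193.641 Y78.348
G1 X186.749 Y68.034
G1 X184.329 Y55.867
G1 X186.749 Y43.700
G1 X193.641 Y33.386
G1 X203.955 Y26.494
G1 X216.122 Y24.074
G1 X228.289 Y26.494
G1 X238.603 Y33.386
G1 X245.495 Y43.700
G1 X247.915 Y55.867
M5
G0 X54.469 Y44.219
M3 S133
G1 X208.114 Y45.278 F2327
M5
G0 X38.773 Y21.403
M3 S133
G1 X35.249 Y22.934 F2327
G1 X32.671 Y24.203
G1 X31.040 Y25.210
G1 X30.354 Y25.957
G1 X30.615 Y26.442
G1 X31.821 Y26.665
G1 X33.974 Y26.627
G1 X37.073 Y26.328
M5
G0 X48.450 Y153.881
M3 S133
G1 X113.691 Y153.881 F2327
G1 X113.691 Y87.016
G1 X48.450 Y87.016
G1 X48.450 Y153.881
M5

1 u = 1 mm; y_m = 162.805 − y.

[1] `<path>` cubic bezier, #0000ff→engrave S133 F2327: (179.328,14.765) → (174.322,13.672) → (175.673,16.951) → (181.255,23.702) → (188.943,33.023) → (196.613,44.013) → (202.138,55.770) → (203.395,67.392) → (198.258,77.978)

[2] `<circle>` circle, #0000ff→engrave S133 F2327: (247.915,55.867) → (245.495,68.034) → (238.603,78.348) → (228.289,85.240) → (216.122,87.660) → (203.955,85.240) → (193.641,78.348) → (186.749,68.034) → (184.329,55.867) → (186.749,43.700) → (193.641,33.386) → (203.955,26.494) → (216.122,24.074) → (228.289,26.494) → (238.603,33.386) → (245.495,43.700) → (247.915,55.867) (closed)

[3] `<path>` line segment, #0000ff→engrave S133 F2327: (54.469,44.219) → (208.114,45.278)

[4] `<path>` quadratic bezier, #0000ff→engrave S133 F2327: (38.773,21.403) → (35.249,22.934) → (32.671,24.203) → (31.040,25.210) → (30.354,25.957) → (30.615,26.442) → (31.821,26.665) → (33.974,26.627) → (37.073,26.328)

[5] `<path>` rectangle, #0000ff→engrave S133 F2327: (48.450,153.881) → (113.691,153.881) → (113.691,87.016) → (48.450,87.016) → (48.450,153.881) (closed)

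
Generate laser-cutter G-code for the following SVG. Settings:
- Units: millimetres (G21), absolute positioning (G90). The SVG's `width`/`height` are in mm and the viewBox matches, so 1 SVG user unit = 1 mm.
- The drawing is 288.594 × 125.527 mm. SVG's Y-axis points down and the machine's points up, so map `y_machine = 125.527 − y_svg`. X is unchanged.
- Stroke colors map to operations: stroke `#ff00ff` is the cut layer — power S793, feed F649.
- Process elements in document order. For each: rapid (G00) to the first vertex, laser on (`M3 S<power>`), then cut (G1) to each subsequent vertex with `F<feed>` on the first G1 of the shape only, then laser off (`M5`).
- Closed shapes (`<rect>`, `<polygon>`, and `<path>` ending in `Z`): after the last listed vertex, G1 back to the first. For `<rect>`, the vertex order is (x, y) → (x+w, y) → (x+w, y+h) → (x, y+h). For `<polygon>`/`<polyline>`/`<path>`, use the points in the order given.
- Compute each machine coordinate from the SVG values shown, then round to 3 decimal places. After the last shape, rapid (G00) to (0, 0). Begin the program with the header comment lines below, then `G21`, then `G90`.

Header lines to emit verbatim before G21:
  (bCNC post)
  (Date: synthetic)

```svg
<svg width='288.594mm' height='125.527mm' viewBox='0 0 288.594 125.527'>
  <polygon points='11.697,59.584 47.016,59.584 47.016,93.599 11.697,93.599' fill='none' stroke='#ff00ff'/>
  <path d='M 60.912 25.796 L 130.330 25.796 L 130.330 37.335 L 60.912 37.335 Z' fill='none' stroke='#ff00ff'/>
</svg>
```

Since the viewBox matches the mm dimensions, user units are millimetres directly. The only transform is the Y-flip y_m = 125.527 − y_svg.

Shape 1 is a rectangle drawn with `<polygon>`. Its stroke #ff00ff means cut at S793, F649. After flipping Y the toolpath is (11.697,65.943) → (47.016,65.943) → (47.016,31.928) → (11.697,31.928) → (11.697,65.943), returning to the start.

Shape 2 is a rectangle drawn with `<path>`. Its stroke #ff00ff means cut at S793, F649. After flipping Y the toolpath is (60.912,99.731) → (130.330,99.731) → (130.330,88.192) → (60.912,88.192) → (60.912,99.731), returning to the start.

(bCNC post)
(Date: synthetic)
G21
G90
G00 X11.697 Y65.943
M3 S793
G1 X47.016 Y65.943 F649
G1 X47.016 Y31.928
G1 X11.697 Y31.928
G1 X11.697 Y65.943
M5
G00 X60.912 Y99.731
M3 S793
G1 X130.330 Y99.731 F649
G1 X130.330 Y88.192
G1 X60.912 Y88.192
G1 X60.912 Y99.731
M5
G00 X0.000 Y0.000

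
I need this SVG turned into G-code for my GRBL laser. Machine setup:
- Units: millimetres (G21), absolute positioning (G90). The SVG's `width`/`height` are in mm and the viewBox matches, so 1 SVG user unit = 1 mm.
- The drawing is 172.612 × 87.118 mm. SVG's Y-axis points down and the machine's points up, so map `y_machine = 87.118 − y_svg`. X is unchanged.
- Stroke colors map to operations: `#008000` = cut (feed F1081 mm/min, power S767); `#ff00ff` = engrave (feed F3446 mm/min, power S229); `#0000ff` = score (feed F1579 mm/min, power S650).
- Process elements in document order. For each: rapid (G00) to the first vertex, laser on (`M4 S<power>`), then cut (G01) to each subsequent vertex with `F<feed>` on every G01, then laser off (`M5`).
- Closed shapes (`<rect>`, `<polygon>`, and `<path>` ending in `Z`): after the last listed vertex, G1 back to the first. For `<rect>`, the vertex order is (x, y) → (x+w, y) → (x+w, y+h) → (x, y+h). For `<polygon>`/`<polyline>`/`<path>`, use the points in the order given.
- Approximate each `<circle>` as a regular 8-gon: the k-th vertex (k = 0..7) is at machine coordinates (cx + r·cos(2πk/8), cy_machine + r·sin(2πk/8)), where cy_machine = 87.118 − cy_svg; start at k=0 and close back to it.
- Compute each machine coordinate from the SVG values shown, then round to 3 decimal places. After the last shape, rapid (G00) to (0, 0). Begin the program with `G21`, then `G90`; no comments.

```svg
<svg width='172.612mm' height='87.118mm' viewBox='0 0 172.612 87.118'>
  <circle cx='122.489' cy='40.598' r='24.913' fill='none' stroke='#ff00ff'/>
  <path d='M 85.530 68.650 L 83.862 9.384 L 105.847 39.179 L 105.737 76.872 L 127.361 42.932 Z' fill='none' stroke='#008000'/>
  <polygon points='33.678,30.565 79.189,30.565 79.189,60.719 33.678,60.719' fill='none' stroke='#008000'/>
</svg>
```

G21
G90
G00 X147.402 Y46.520
M4 S229
G01 X140.105 Y64.136 F3446
G01 X122.489 Y71.433 F3446
G01 X104.873 Y64.136 F3446
G01 X97.576 Y46.520 F3446
G01 X104.873 Y28.904 F3446
G01 X122.489 Y21.607 F3446
G01 X140.105 Y28.904 F3446
G01 X147.402 Y46.520 F3446
M5
G00 X85.530 Y18.468
M4 S767
G01 X83.862 Y77.734 F1081
G01 X105.847 Y47.939 F1081
G01 X105.737 Y10.246 F1081
G01 X127.361 Y44.186 F1081
G01 X85.530 Y18.468 F1081
M5
G00 X33.678 Y56.553
M4 S767
G01 X79.189 Y56.553 F1081
G01 X79.189 Y26.399 F1081
G01 X33.678 Y26.399 F1081
G01 X33.678 Y56.553 F1081
M5
G00 X0.000 Y0.000

viewBox `0 0 172.612 87.118` with mm width/height → 1 unit = 1 mm. Flip: y_m = 87.118 − y_svg.

**Shape 1** — `<circle>` circle, stroke `#ff00ff` → engrave (S229, F3446). Machine vertices: (147.402,46.520) → (140.105,64.136) → (122.489,71.433) → (104.873,64.136) → (97.576,46.520) → (104.873,28.904) → (122.489,21.607) → (140.105,28.904) → (147.402,46.520). Closed: final G1 returns to the first vertex.

**Shape 2** — `<path>` closed polygon, stroke `#008000` → cut (S767, F1081). Machine vertices: (85.530,18.468) → (83.862,77.734) → (105.847,47.939) → (105.737,10.246) → (127.361,44.186) → (85.530,18.468). Closed: final G1 returns to the first vertex.

**Shape 3** — `<polygon>` rectangle, stroke `#008000` → cut (S767, F1081). Machine vertices: (33.678,56.553) → (79.189,56.553) → (79.189,26.399) → (33.678,26.399) → (33.678,56.553). Closed: final G1 returns to the first vertex.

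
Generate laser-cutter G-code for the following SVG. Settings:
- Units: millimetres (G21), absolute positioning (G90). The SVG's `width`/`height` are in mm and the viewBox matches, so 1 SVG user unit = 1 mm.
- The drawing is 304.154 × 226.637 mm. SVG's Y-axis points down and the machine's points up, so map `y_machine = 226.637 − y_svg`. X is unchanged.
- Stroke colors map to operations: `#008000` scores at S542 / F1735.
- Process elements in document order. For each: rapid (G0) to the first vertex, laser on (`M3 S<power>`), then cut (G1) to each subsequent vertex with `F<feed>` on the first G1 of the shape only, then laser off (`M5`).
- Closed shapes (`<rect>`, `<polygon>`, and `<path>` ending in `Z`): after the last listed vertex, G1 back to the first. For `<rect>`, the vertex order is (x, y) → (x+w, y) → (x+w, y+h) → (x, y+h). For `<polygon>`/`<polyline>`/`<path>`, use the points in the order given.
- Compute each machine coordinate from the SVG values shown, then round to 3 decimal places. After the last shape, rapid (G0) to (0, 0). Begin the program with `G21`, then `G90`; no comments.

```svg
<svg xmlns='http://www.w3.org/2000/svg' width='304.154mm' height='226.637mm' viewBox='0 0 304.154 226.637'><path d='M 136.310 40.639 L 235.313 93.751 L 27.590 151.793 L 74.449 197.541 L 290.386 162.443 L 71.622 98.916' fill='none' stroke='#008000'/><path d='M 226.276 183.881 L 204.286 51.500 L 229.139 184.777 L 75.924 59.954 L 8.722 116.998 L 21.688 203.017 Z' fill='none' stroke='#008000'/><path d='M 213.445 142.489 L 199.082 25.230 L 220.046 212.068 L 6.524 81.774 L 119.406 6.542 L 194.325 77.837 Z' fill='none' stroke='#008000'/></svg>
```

viewBox `0 0 304.154 226.637` with mm width/height → 1 unit = 1 mm. Flip: y_m = 226.637 − y_svg.

**Shape 1** — `<path>` open polyline, stroke `#008000` → score (S542, F1735). Machine vertices: (136.310,185.998) → (235.313,132.886) → (27.590,74.844) → (74.449,29.096) → (290.386,64.194) → (71.622,127.721). Open path.

**Shape 2** — `<path>` closed polygon, stroke `#008000` → score (S542, F1735). Machine vertices: (226.276,42.756) → (204.286,175.137) → (229.139,41.860) → (75.924,166.683) → (8.722,109.639) → (21.688,23.620) → (226.276,42.756). Closed: final G1 returns to the first vertex.

**Shape 3** — `<path>` closed polygon, stroke `#008000` → score (S542, F1735). Machine vertices: (213.445,84.148) → (199.082,201.407) → (220.046,14.569) → (6.524,144.863) → (119.406,220.095) → (194.325,148.800) → (213.445,84.148). Closed: final G1 returns to the first vertex.

G21
G90
G0 X136.310 Y185.998
M3 S542
G1 X235.313 Y132.886 F1735
G1 X27.590 Y74.844
G1 X74.449 Y29.096
G1 X290.386 Y64.194
G1 X71.622 Y127.721
M5
G0 X226.276 Y42.756
M3 S542
G1 X204.286 Y175.137 F1735
G1 X229.139 Y41.860
G1 X75.924 Y166.683
G1 X8.722 Y109.639
G1 X21.688 Y23.620
G1 X226.276 Y42.756
M5
G0 X213.445 Y84.148
M3 S542
G1 X199.082 Y201.407 F1735
G1 X220.046 Y14.569
G1 X6.524 Y144.863
G1 X119.406 Y220.095
G1 X194.325 Y148.800
G1 X213.445 Y84.148
M5
G0 X0.000 Y0.000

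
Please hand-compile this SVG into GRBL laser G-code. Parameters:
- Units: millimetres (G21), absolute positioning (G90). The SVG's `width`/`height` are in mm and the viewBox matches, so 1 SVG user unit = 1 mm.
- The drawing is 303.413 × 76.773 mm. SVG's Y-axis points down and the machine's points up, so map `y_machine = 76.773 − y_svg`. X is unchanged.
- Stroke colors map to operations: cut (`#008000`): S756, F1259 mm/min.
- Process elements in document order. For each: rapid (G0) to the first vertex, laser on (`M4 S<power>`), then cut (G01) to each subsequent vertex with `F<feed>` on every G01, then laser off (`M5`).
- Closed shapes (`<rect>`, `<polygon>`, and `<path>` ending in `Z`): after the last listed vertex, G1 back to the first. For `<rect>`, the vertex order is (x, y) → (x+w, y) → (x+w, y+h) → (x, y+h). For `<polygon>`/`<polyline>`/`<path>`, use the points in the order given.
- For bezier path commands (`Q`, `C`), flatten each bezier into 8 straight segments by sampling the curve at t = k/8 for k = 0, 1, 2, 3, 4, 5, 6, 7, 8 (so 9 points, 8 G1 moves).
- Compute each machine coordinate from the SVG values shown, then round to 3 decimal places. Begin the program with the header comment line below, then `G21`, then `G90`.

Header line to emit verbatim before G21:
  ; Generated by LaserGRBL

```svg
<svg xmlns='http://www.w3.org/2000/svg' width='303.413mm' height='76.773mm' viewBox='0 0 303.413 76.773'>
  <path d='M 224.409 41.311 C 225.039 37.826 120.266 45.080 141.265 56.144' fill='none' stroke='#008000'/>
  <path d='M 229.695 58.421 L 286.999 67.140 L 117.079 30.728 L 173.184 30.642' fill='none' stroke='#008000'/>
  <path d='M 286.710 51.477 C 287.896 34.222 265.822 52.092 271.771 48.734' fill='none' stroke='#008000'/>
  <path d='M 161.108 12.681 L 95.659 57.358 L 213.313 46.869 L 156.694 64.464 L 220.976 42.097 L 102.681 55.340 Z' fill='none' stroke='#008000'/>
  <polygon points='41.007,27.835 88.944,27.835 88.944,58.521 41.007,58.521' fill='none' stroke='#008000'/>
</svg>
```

viewBox `0 0 303.413 76.773` with mm width/height → 1 unit = 1 mm. Flip: y_m = 76.773 − y_svg.

**Shape 1** — `<path>` cubic bezier, stroke `#008000` → cut (S756, F1259). Control points (SVG): P0=(224.409,41.311), P1=(225.039,37.826), P2=(120.266,45.080), P3=(141.265,56.144); sampled at t=k/8. Machine vertices: (224.409,35.462) → (220.156,36.279) → (208.731,36.170) → (192.842,35.218) → (175.199,33.501) → (158.510,31.103) → (145.486,28.104) → (138.834,24.586) → (141.265,20.629). Open path.

**Shape 2** — `<path>` open polyline, stroke `#008000` → cut (S756, F1259). Machine vertices: (229.695,18.352) → (286.999,9.633) → (117.079,46.045) → (173.184,46.131). Open path.

**Shape 3** — `<path>` cubic bezier, stroke `#008000` → cut (S756, F1259). Control points (SVG): P0=(286.710,51.477), P1=(287.896,34.222), P2=(265.822,52.092), P3=(271.771,48.734); sampled at t=k/8. Machine vertices: (286.710,25.296) → (286.165,30.230) → (284.040,32.532) → (280.936,32.861) → (277.454,31.879) → (274.196,30.245) → (271.762,28.620) → (270.754,27.665) → (271.771,28.039). Open path.

**Shape 4** — `<path>` closed polygon, stroke `#008000` → cut (S756, F1259). Machine vertices: (161.108,64.092) → (95.659,19.415) → (213.313,29.904) → (156.694,12.309) → (220.976,34.676) → (102.681,21.433) → (161.108,64.092). Closed: final G1 returns to the first vertex.

**Shape 5** — `<polygon>` rectangle, stroke `#008000` → cut (S756, F1259). Machine vertices: (41.007,48.938) → (88.944,48.938) → (88.944,18.252) → (41.007,18.252) → (41.007,48.938). Closed: final G1 returns to the first vertex.

; Generated by LaserGRBL
G21
G90
G0 X224.409 Y35.462
M4 S756
G01 X220.156 Y36.279 F1259
G01 X208.731 Y36.170 F1259
G01 X192.842 Y35.218 F1259
G01 X175.199 Y33.501 F1259
G01 X158.510 Y31.103 F1259
G01 X145.486 Y28.104 F1259
G01 X138.834 Y24.586 F1259
G01 X141.265 Y20.629 F1259
M5
G0 X229.695 Y18.352
M4 S756
G01 X286.999 Y9.633 F1259
G01 X117.079 Y46.045 F1259
G01 X173.184 Y46.131 F1259
M5
G0 X286.710 Y25.296
M4 S756
G01 X286.165 Y30.230 F1259
G01 X284.040 Y32.532 F1259
G01 X280.936 Y32.861 F1259
G01 X277.454 Y31.879 F1259
G01 X274.196 Y30.245 F1259
G01 X271.762 Y28.620 F1259
G01 X270.754 Y27.665 F1259
G01 X271.771 Y28.039 F1259
M5
G0 X161.108 Y64.092
M4 S756
G01 X95.659 Y19.415 F1259
G01 X213.313 Y29.904 F1259
G01 X156.694 Y12.309 F1259
G01 X220.976 Y34.676 F1259
G01 X102.681 Y21.433 F1259
G01 X161.108 Y64.092 F1259
M5
G0 X41.007 Y48.938
M4 S756
G01 X88.944 Y48.938 F1259
G01 X88.944 Y18.252 F1259
G01 X41.007 Y18.252 F1259
G01 X41.007 Y48.938 F1259
M5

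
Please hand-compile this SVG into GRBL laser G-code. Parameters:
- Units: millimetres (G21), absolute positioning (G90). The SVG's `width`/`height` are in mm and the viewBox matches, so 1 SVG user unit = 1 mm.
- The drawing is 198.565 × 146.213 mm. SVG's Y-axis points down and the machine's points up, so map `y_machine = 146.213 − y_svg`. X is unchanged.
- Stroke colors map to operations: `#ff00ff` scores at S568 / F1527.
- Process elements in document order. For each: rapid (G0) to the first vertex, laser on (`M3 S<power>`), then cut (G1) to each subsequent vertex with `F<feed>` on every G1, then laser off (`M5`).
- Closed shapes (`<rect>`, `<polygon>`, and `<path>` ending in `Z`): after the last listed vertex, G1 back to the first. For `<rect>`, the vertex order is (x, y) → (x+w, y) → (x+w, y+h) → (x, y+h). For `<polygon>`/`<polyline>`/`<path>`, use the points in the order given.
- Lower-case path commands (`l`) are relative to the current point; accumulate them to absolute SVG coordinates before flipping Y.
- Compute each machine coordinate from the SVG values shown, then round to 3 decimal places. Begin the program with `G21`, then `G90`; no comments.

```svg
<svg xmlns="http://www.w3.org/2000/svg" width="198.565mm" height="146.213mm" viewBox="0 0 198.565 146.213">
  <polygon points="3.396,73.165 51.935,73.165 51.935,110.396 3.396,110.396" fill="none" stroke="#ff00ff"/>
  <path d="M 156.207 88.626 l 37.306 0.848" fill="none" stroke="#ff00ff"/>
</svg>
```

G21
G90
G0 X3.396 Y73.048
M3 S568
G1 X51.935 Y73.048 F1527
G1 X51.935 Y35.817 F1527
G1 X3.396 Y35.817 F1527
G1 X3.396 Y73.048 F1527
M5
G0 X156.207 Y57.587
M3 S568
G1 X193.513 Y56.739 F1527
M5

viewBox `0 0 198.565 146.213` with mm width/height → 1 unit = 1 mm. Flip: y_m = 146.213 − y_svg.

**Shape 1** — `<polygon>` rectangle, stroke `#ff00ff` → score (S568, F1527). Machine vertices: (3.396,73.048) → (51.935,73.048) → (51.935,35.817) → (3.396,35.817) → (3.396,73.048). Closed: final G1 returns to the first vertex.

**Shape 2** — `<path>` line segment, stroke `#ff00ff` → score (S568, F1527). Machine vertices: (156.207,57.587) → (193.513,56.739). Open path.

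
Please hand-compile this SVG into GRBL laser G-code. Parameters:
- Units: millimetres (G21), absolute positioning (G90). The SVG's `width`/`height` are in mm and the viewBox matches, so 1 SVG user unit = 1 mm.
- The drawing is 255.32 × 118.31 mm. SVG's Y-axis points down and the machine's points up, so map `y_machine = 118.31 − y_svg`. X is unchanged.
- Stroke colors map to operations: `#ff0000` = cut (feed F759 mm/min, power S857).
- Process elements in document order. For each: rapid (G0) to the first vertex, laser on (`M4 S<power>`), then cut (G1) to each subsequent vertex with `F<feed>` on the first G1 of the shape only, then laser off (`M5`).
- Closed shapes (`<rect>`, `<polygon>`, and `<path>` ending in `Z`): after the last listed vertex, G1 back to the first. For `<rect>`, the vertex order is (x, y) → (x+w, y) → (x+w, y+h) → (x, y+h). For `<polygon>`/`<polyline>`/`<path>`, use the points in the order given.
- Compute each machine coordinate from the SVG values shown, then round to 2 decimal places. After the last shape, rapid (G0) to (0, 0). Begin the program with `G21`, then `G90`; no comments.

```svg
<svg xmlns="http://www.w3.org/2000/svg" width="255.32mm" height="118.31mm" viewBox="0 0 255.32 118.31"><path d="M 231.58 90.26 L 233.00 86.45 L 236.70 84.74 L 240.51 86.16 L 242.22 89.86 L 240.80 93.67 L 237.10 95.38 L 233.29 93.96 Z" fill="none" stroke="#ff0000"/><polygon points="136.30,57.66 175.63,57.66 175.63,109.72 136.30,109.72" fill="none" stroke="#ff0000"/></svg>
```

1 u = 1 mm; y_m = 118.31 − y.

[1] `<path>` regular polygon, #ff0000→cut S857 F759: (231.58,28.05) → (233.00,31.86) → (236.70,33.57) → (240.51,32.15) → (242.22,28.45) → (240.80,24.64) → (237.10,22.93) → (233.29,24.35) → (231.58,28.05) (closed)

[2] `<polygon>` rectangle, #ff0000→cut S857 F759: (136.30,60.65) → (175.63,60.65) → (175.63,8.59) → (136.30,8.59) → (136.30,60.65) (closed)

G21
G90
G0 X231.58 Y28.05
M4 S857
G1 X233.00 Y31.86 F759
G1 X236.70 Y33.57
G1 X240.51 Y32.15
G1 X242.22 Y28.45
G1 X240.80 Y24.64
G1 X237.10 Y22.93
G1 X233.29 Y24.35
G1 X231.58 Y28.05
M5
G0 X136.30 Y60.65
M4 S857
G1 X175.63 Y60.65 F759
G1 X175.63 Y8.59
G1 X136.30 Y8.59
G1 X136.30 Y60.65
M5
G0 X0.00 Y0.00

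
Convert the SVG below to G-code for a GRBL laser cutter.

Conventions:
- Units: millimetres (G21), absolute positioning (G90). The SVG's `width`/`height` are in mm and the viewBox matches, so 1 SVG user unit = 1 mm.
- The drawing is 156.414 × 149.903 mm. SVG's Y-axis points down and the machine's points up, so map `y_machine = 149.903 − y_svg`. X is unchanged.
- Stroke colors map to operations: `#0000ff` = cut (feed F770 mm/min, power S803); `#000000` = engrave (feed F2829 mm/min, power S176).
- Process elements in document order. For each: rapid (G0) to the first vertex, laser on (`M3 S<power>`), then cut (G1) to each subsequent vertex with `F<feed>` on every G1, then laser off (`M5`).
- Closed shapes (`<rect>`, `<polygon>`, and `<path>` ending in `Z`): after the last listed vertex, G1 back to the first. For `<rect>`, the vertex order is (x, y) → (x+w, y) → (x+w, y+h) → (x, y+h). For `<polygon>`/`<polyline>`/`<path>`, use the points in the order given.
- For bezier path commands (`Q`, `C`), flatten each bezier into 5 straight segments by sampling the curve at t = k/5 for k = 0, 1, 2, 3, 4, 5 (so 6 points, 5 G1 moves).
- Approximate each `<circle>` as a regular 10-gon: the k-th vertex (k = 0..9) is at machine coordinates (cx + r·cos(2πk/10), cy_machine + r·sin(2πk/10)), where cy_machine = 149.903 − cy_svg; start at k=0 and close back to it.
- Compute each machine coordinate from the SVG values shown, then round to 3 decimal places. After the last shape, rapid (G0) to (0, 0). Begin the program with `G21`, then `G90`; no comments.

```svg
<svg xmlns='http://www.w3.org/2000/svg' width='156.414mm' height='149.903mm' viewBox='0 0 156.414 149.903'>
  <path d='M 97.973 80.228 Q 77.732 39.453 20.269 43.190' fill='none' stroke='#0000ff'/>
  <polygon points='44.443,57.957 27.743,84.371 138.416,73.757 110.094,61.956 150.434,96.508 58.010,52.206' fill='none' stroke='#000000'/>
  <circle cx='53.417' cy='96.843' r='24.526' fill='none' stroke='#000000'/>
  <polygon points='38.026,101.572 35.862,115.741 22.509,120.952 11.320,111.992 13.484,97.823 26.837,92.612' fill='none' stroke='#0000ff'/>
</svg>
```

G21
G90
G0 X97.973 Y69.675
M3 S803
G1 X88.388 Y84.205 F770
G1 X75.825 Y95.173 F770
G1 X60.284 Y102.581 F770
G1 X41.765 Y106.427 F770
G1 X20.269 Y106.713 F770
M5
G0 X44.443 Y91.946
M3 S176
G1 X27.743 Y65.532 F2829
G1 X138.416 Y76.146 F2829
G1 X110.094 Y87.947 F2829
G1 X150.434 Y53.395 F2829
G1 X58.010 Y97.697 F2829
G1 X44.443 Y91.946 F2829
M5
G0 X77.943 Y53.060
M3 S176
G1 X73.259 Y67.476 F2829
G1 X60.996 Y76.386 F2829
G1 X45.838 Y76.386 F2829
G1 X33.575 Y67.476 F2829
G1 X28.891 Y53.060 F2829
G1 X33.575 Y38.644 F2829
G1 X45.838 Y29.734 F2829
G1 X60.996 Y29.734 F2829
G1 X73.259 Y38.644 F2829
G1 X77.943 Y53.060 F2829
M5
G0 X38.026 Y48.331
M3 S803
G1 X35.862 Y34.162 F770
G1 X22.509 Y28.951 F770
G1 X11.320 Y37.911 F770
G1 X13.484 Y52.080 F770
G1 X26.837 Y57.291 F770
G1 X38.026 Y48.331 F770
M5
G0 X0.000 Y0.000

viewBox `0 0 156.414 149.903` with mm width/height → 1 unit = 1 mm. Flip: y_m = 149.903 − y_svg.

**Shape 1** — `<path>` quadratic bezier, stroke `#0000ff` → cut (S803, F770). Control points (SVG): P0=(97.973,80.228), P1=(77.732,39.453), P2=(20.269,43.190); sampled at t=k/5. Machine vertices: (97.973,69.675) → (88.388,84.205) → (75.825,95.173) → (60.284,102.581) → (41.765,106.427) → (20.269,106.713). Open path.

**Shape 2** — `<polygon>` closed polygon, stroke `#000000` → engrave (S176, F2829). Machine vertices: (44.443,91.946) → (27.743,65.532) → (138.416,76.146) → (110.094,87.947) → (150.434,53.395) → (58.010,97.697) → (44.443,91.946). Closed: final G1 returns to the first vertex.

**Shape 3** — `<circle>` circle, stroke `#000000` → engrave (S176, F2829). Machine vertices: (77.943,53.060) → (73.259,67.476) → (60.996,76.386) → (45.838,76.386) → (33.575,67.476) → (28.891,53.060) → (33.575,38.644) → (45.838,29.734) → (60.996,29.734) → (73.259,38.644) → (77.943,53.060). Closed: final G1 returns to the first vertex.

**Shape 4** — `<polygon>` regular polygon, stroke `#0000ff` → cut (S803, F770). Machine vertices: (38.026,48.331) → (35.862,34.162) → (22.509,28.951) → (11.320,37.911) → (13.484,52.080) → (26.837,57.291) → (38.026,48.331). Closed: final G1 returns to the first vertex.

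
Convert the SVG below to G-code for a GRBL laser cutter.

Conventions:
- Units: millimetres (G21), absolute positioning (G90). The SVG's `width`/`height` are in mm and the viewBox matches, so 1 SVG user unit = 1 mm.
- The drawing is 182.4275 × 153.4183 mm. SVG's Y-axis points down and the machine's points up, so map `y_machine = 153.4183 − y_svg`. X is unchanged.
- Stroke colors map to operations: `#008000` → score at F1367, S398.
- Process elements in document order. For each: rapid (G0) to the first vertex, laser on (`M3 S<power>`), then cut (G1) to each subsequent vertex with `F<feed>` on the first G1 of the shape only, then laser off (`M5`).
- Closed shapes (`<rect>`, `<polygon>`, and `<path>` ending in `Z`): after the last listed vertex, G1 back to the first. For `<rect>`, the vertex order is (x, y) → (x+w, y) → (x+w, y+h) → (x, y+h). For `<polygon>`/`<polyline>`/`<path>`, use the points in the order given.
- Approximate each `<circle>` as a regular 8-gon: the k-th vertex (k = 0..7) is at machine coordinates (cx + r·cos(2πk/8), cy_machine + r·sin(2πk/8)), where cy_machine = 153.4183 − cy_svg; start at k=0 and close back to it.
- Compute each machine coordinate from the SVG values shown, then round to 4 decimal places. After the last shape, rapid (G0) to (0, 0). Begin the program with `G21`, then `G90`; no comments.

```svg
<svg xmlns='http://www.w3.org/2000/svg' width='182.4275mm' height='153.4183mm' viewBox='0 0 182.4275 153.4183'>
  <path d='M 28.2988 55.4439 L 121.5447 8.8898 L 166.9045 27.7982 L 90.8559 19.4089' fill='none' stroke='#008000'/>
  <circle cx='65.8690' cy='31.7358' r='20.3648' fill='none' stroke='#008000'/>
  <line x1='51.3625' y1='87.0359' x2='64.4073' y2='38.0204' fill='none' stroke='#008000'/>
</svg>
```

1 u = 1 mm; y_m = 153.4183 − y.

[1] `<path>` open polyline, #008000→score S398 F1367: (28.2988,97.9744) → (121.5447,144.5285) → (166.9045,125.6201) → (90.8559,134.0094)

[2] `<circle>` circle, #008000→score S398 F1367: (86.2338,121.6825) → (80.2691,136.0826) → (65.8690,142.0473) → (51.4689,136.0826) → (45.5042,121.6825) → (51.4689,107.2824) → (65.8690,101.3177) → (80.2691,107.2824) → (86.2338,121.6825) (closed)

[3] `<line>` line segment, #008000→score S398 F1367: (51.3625,66.3824) → (64.4073,115.3979)

G21
G90
G0 X28.2988 Y97.9744
M3 S398
G1 X121.5447 Y144.5285 F1367
G1 X166.9045 Y125.6201
G1 X90.8559 Y134.0094
M5
G0 X86.2338 Y121.6825
M3 S398
G1 X80.2691 Y136.0826 F1367
G1 X65.8690 Y142.0473
G1 X51.4689 Y136.0826
G1 X45.5042 Y121.6825
G1 X51.4689 Y107.2824
G1 X65.8690 Y101.3177
G1 X80.2691 Y107.2824
G1 X86.2338 Y121.6825
M5
G0 X51.3625 Y66.3824
M3 S398
G1 X64.4073 Y115.3979 F1367
M5
G0 X0.0000 Y0.0000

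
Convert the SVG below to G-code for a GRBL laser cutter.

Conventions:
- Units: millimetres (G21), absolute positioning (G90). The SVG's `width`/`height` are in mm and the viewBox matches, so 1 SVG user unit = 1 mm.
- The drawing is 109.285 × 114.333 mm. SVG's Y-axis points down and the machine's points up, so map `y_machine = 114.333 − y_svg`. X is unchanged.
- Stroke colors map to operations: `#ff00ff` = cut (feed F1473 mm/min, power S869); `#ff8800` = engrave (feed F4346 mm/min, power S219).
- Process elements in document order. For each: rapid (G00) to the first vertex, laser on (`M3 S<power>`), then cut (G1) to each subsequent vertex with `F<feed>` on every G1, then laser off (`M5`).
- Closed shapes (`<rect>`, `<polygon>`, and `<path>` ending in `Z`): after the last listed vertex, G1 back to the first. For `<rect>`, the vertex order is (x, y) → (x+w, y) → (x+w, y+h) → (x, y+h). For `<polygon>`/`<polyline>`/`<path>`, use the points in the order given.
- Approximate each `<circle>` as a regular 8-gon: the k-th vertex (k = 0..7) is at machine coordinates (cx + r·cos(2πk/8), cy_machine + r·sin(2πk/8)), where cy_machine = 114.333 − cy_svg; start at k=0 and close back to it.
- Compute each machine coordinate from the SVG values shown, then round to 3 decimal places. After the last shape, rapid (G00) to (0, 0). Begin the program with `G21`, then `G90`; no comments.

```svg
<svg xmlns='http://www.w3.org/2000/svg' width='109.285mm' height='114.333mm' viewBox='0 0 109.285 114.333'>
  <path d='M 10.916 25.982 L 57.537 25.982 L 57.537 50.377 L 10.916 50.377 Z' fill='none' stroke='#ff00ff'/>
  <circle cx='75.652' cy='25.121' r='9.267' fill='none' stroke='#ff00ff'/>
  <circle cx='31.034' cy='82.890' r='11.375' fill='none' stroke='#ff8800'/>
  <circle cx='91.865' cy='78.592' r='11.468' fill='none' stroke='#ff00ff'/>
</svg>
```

G21
G90
G00 X10.916 Y88.351
M3 S869
G1 X57.537 Y88.351 F1473
G1 X57.537 Y63.956 F1473
G1 X10.916 Y63.956 F1473
G1 X10.916 Y88.351 F1473
M5
G00 X84.919 Y89.212
M3 S869
G1 X82.205 Y95.765 F1473
G1 X75.652 Y98.479 F1473
G1 X69.099 Y95.765 F1473
G1 X66.385 Y89.212 F1473
G1 X69.099 Y82.659 F1473
G1 X75.652 Y79.945 F1473
G1 X82.205 Y82.659 F1473
G1 X84.919 Y89.212 F1473
M5
G00 X42.409 Y31.443
M3 S219
G1 X39.077 Y39.486 F4346
G1 X31.034 Y42.818 F4346
G1 X22.991 Y39.486 F4346
G1 X19.659 Y31.443 F4346
G1 X22.991 Y23.400 F4346
G1 X31.034 Y20.068 F4346
G1 X39.077 Y23.400 F4346
G1 X42.409 Y31.443 F4346
M5
G00 X103.333 Y35.741
M3 S869
G1 X99.974 Y43.850 F1473
G1 X91.865 Y47.209 F1473
G1 X83.756 Y43.850 F1473
G1 X80.397 Y35.741 F1473
G1 X83.756 Y27.632 F1473
G1 X91.865 Y24.273 F1473
G1 X99.974 Y27.632 F1473
G1 X103.333 Y35.741 F1473
M5
G00 X0.000 Y0.000

1 u = 1 mm; y_m = 114.333 − y.

[1] `<path>` rectangle, #ff00ff→cut S869 F1473: (10.916,88.351) → (57.537,88.351) → (57.537,63.956) → (10.916,63.956) → (10.916,88.351) (closed)

[2] `<circle>` circle, #ff00ff→cut S869 F1473: (84.919,89.212) → (82.205,95.765) → (75.652,98.479) → (69.099,95.765) → (66.385,89.212) → (69.099,82.659) → (75.652,79.945) → (82.205,82.659) → (84.919,89.212) (closed)

[3] `<circle>` circle, #ff8800→engrave S219 F4346: (42.409,31.443) → (39.077,39.486) → (31.034,42.818) → (22.991,39.486) → (19.659,31.443) → (22.991,23.400) → (31.034,20.068) → (39.077,23.400) → (42.409,31.443) (closed)

[4] `<circle>` circle, #ff00ff→cut S869 F1473: (103.333,35.741) → (99.974,43.850) → (91.865,47.209) → (83.756,43.850) → (80.397,35.741) → (83.756,27.632) → (91.865,24.273) → (99.974,27.632) → (103.333,35.741) (closed)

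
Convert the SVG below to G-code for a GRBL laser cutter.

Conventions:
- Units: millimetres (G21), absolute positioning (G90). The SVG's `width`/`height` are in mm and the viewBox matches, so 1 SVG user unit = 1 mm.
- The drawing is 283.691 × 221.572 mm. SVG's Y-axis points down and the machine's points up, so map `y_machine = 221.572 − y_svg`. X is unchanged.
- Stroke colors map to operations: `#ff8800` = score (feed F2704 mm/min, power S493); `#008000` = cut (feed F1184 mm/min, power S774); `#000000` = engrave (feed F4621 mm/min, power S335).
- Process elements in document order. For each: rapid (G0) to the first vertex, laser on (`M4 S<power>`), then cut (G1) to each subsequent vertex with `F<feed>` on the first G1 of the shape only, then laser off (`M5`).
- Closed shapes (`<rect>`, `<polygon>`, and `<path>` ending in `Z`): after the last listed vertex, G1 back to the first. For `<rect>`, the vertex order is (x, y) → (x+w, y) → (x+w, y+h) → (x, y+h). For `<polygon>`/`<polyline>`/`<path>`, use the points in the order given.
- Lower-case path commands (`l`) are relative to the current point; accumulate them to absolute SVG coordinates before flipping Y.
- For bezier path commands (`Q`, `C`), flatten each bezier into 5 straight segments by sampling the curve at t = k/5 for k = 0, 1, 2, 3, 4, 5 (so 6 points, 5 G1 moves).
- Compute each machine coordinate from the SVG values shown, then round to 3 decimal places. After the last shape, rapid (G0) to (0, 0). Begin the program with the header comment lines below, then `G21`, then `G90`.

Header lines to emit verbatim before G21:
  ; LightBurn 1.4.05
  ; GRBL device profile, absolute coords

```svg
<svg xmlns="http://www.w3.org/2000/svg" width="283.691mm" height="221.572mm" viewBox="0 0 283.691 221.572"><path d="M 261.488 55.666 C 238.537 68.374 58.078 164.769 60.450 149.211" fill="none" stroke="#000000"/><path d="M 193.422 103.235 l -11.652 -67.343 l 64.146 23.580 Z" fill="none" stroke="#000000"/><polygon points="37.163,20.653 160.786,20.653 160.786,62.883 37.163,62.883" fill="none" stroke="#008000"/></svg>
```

; LightBurn 1.4.05
; GRBL device profile, absolute coords
G21
G90
G0 X261.488 Y165.906
M4 S335
G1 X231.539 Y149.804 F4621
G1 X180.125 Y123.008
G1 X123.581 Y94.908
G1 X78.244 Y74.895
G1 X60.450 Y72.361
M5
G0 X193.422 Y118.337
M4 S335
G1 X181.770 Y185.680 F4621
G1 X245.916 Y162.100
G1 X193.422 Y118.337
M5
G0 X37.163 Y200.919
M4 S774
G1 X160.786 Y200.919 F1184
G1 X160.786 Y158.689
G1 X37.163 Y158.689
G1 X37.163 Y200.919
M5
G0 X0.000 Y0.000

viewBox `0 0 283.691 221.572` with mm width/height → 1 unit = 1 mm. Flip: y_m = 221.572 − y_svg.

**Shape 1** — `<path>` cubic bezier, stroke `#000000` → engrave (S335, F4621). Control points (SVG): P0=(261.488,55.666), P1=(238.537,68.374), P2=(58.078,164.769), P3=(60.450,149.211); sampled at t=k/5. Machine vertices: (261.488,165.906) → (231.539,149.804) → (180.125,123.008) → (123.581,94.908) → (78.244,74.895) → (60.450,72.361). Open path.

**Shape 2** — `<path>` regular polygon, stroke `#000000` → engrave (S335, F4621). Machine vertices: (193.422,118.337) → (181.770,185.680) → (245.916,162.100) → (193.422,118.337). Closed: final G1 returns to the first vertex.

**Shape 3** — `<polygon>` rectangle, stroke `#008000` → cut (S774, F1184). Machine vertices: (37.163,200.919) → (160.786,200.919) → (160.786,158.689) → (37.163,158.689) → (37.163,200.919). Closed: final G1 returns to the first vertex.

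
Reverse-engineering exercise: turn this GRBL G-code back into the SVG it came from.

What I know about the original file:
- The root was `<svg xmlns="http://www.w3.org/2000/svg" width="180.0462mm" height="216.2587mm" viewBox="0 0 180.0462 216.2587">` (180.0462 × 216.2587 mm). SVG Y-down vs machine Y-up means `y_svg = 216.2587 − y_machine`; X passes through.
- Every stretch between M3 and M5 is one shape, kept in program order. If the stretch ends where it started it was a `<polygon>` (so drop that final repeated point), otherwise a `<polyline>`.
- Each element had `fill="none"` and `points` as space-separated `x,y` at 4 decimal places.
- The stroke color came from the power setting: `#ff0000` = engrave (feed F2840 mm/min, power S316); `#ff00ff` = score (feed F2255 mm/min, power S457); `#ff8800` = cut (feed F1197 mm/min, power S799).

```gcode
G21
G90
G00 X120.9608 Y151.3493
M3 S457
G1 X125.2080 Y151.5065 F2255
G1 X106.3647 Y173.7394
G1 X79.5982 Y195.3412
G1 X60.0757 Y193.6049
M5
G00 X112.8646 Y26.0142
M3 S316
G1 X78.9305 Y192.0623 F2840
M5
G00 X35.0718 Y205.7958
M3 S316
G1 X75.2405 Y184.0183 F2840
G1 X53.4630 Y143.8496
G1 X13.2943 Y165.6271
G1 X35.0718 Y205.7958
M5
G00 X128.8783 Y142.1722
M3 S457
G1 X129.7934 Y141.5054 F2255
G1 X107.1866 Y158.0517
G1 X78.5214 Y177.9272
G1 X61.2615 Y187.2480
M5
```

Machine Y-up, SVG Y-down with viewBox height 216.2587, so y_svg = 216.2587 − y_machine; X carries over.

Run 1: power S457 maps to stroke `#ff00ff` (score). The run is open, so emit a `<polyline>` with points (Y-flipped): 120.9608,64.9094 125.2080,64.7522 106.3647,42.5193 79.5982,20.9175 60.0757,22.6538.

Run 2: power S316 maps to stroke `#ff0000` (engrave). The run is open, so emit a `<polyline>` with points (Y-flipped): 112.8646,190.2445 78.9305,24.1964.

Run 3: power S316 maps to stroke `#ff0000` (engrave). The run returns to its start, so emit a `<polygon>` with points (Y-flipped): 35.0718,10.4629 75.2405,32.2404 53.4630,72.4091 13.2943,50.6316.

Run 4: S457 ⇒ score layer `#ff00ff`. The run is open, so emit a `<polyline>` with points (Y-flipped): 128.8783,74.0865 129.7934,74.7533 107.1866,58.2070 78.5214,38.3315 61.2615,29.0107.

<svg xmlns="http://www.w3.org/2000/svg" width="180.0462mm" height="216.2587mm" viewBox="0 0 180.0462 216.2587">
  <polyline points="120.9608,64.9094 125.2080,64.7522 106.3647,42.5193 79.5982,20.9175 60.0757,22.6538" fill="none" stroke="#ff00ff"/>
  <polyline points="112.8646,190.2445 78.9305,24.1964" fill="none" stroke="#ff0000"/>
  <polygon points="35.0718,10.4629 75.2405,32.2404 53.4630,72.4091 13.2943,50.6316" fill="none" stroke="#ff0000"/>
  <polyline points="128.8783,74.0865 129.7934,74.7533 107.1866,58.2070 78.5214,38.3315 61.2615,29.0107" fill="none" stroke="#ff00ff"/>
</svg>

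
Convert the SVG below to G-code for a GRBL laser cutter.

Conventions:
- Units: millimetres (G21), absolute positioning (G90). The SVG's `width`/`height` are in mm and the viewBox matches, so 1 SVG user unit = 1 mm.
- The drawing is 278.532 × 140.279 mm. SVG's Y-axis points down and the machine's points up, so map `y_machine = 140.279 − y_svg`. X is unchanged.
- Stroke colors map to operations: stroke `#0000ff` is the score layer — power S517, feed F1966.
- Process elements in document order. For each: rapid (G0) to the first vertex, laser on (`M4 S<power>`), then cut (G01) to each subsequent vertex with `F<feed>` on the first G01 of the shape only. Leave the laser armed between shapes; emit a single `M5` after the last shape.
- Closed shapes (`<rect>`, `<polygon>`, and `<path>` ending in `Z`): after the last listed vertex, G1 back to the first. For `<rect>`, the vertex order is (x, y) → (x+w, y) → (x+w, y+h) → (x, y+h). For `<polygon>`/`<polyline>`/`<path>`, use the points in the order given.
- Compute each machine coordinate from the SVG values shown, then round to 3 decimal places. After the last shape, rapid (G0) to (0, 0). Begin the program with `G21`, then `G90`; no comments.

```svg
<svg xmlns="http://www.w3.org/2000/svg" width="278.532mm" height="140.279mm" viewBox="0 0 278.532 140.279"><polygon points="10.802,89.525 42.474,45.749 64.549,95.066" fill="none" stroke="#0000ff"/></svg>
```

Since the viewBox matches the mm dimensions, user units are millimetres directly. The only transform is the Y-flip y_m = 140.279 − y_svg.

Shape 1 is a regular polygon drawn with `<polygon>`. Its stroke #0000ff means score at S517, F1966. After flipping Y the toolpath is (10.802,50.754) → (42.474,94.530) → (64.549,45.213) → (10.802,50.754), returning to the start.

G21
G90
G0 X10.802 Y50.754
M4 S517
G01 X42.474 Y94.530 F1966
G01 X64.549 Y45.213
G01 X10.802 Y50.754
M5
G0 X0.000 Y0.000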